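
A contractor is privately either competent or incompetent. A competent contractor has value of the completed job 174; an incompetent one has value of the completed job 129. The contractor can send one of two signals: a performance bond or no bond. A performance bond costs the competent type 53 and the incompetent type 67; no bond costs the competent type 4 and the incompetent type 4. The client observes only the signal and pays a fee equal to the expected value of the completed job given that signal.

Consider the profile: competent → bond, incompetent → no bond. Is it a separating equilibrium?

Under separation the client infers type exactly: bond → competent (pays 174), no bond → incompetent (pays 129).
Competent: bond gives 174 − 53 = 121; no bond gives 129 − 4 = 125. Would deviate. ✗
Incompetent: no bond gives 129 − 4 = 125; bond gives 174 − 67 = 107. No deviation. ✓

No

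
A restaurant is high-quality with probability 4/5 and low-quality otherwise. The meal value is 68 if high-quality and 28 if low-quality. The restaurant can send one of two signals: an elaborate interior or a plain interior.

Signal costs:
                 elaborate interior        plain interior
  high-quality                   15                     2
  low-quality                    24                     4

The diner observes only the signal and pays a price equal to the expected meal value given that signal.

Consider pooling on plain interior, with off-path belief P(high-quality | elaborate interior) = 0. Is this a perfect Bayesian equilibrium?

On the equilibrium path (plain interior) the diner holds the prior 4/5 and pays 4/5·68 + 1/5·28 = 60. Off-path (elaborate interior) belief 0 gives 0·68 + 1·28 = 28.
High-quality: plain interior gives 60 − 2 = 58; elaborate interior gives 28 − 15 = 13. Stays. ✓
Low-quality: plain interior gives 60 − 4 = 56; elaborate interior gives 28 − 24 = 4. Stays. ✓
Beliefs are Bayes-consistent on-path and both types best-respond.

Yes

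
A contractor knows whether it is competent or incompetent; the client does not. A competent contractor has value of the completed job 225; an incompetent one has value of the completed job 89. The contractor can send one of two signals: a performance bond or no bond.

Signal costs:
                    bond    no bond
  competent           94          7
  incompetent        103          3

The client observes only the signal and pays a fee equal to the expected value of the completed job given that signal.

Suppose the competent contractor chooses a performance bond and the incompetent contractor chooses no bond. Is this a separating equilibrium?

Under separation the client infers type exactly: bond → competent (pays 225), no bond → incompetent (pays 89).
Competent: bond gives 225 − 94 = 131; no bond gives 89 − 7 = 82. No deviation. ✓
Incompetent: no bond gives 89 − 3 = 86; bond gives 225 − 103 = 122. Would deviate. ✗

No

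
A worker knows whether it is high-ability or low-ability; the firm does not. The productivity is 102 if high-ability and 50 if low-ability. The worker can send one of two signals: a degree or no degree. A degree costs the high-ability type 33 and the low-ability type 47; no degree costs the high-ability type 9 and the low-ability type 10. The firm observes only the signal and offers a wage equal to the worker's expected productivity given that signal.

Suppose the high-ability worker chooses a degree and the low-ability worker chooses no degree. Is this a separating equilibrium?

If types separate, degree earns payment 102 and no degree earns 50.
High-ability: degree gives 102 − 33 = 69; no degree gives 50 − 9 = 41. No deviation. ✓
Low-ability: no degree gives 50 − 10 = 40; degree gives 102 − 47 = 55. Would deviate. ✗

No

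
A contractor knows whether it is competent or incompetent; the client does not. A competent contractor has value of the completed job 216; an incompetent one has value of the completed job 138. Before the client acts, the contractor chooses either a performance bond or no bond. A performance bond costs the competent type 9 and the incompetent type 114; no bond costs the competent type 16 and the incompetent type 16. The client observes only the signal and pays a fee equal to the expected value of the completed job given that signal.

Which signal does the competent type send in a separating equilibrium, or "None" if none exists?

Try competent → bond, incompetent → no bond:
  If types separate, bond earns payment 216 and no bond earns 138.
  Competent: bond gives 216 − 9 = 207; no bond gives 138 − 16 = 122. No deviation. ✓
  Incompetent: no bond gives 138 − 16 = 122; bond gives 216 − 114 = 102. No deviation. ✓
Both hold — the competent type sends bond.

bond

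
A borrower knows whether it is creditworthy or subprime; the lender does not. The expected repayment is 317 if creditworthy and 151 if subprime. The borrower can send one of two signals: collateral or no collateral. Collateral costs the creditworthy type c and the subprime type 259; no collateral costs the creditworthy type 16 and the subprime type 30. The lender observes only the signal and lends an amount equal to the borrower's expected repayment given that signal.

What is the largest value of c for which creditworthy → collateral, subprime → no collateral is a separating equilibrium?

Under separation: collateral → creditworthy (pays 317); no collateral → subprime (pays 151).
Subprime: 151 − 30 = 121 ≥ 317 − 259 = 58. Holds regardless of c. ✓
Creditworthy: 317 − c ≥ 151 − 16, so c ≤ 317 − 135 = 182.

182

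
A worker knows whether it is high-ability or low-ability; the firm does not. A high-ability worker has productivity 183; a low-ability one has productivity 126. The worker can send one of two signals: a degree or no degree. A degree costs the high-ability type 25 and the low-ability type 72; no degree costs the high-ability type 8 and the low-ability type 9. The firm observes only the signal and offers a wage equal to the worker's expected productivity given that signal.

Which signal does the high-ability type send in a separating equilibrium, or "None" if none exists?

degree

Try high-ability → degree, low-ability → no degree:
  If types separate, degree earns payment 183 and no degree earns 126.
  High-ability: degree gives 183 − 25 = 158; no degree gives 126 − 8 = 118. No deviation. ✓
  Low-ability: no degree gives 126 − 9 = 117; degree gives 183 − 72 = 111. No deviation. ✓
Both hold — the high-ability type sends degree.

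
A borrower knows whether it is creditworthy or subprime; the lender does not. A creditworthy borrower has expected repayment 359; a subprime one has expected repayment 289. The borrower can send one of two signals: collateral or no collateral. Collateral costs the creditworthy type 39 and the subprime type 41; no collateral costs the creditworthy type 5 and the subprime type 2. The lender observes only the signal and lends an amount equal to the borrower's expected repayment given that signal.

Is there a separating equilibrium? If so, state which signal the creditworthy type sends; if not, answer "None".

None

Try creditworthy → collateral, subprime → no collateral:
  If types separate, collateral earns payment 359 and no collateral earns 289.
  Creditworthy: collateral gives 359 − 39 = 320; no collateral gives 289 − 5 = 284. No deviation. ✓
  Subprime: no collateral gives 289 − 2 = 287; collateral gives 359 − 41 = 318. Would deviate. ✗
Try creditworthy → no collateral, subprime → collateral:
  If types separate, no collateral earns payment 359 and collateral earns 289.
  Creditworthy: no collateral gives 359 − 5 = 354; collateral gives 289 − 39 = 250. No deviation. ✓
  Subprime: collateral gives 289 − 41 = 248; no collateral gives 359 − 2 = 357. Would deviate. ✗
Neither assignment is incentive-compatible.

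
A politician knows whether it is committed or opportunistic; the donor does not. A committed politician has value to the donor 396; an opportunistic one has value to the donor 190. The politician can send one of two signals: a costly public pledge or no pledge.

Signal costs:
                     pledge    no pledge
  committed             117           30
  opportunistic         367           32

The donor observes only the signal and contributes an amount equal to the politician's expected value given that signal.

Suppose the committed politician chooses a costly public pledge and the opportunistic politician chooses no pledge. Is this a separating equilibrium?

Under separation the donor infers type exactly: pledge → committed (pays 396), no pledge → opportunistic (pays 190).
Committed: pledge gives 396 − 117 = 279; no pledge gives 190 − 30 = 160. No deviation. ✓
Opportunistic: no pledge gives 190 − 32 = 158; pledge gives 396 − 367 = 29. No deviation. ✓
Neither type gains from mimicking the other.

Yes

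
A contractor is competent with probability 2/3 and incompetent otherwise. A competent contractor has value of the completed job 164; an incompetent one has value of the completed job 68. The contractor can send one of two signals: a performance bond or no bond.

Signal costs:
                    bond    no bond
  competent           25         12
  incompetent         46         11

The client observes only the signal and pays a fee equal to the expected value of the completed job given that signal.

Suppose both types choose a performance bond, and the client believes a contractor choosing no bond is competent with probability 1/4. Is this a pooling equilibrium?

At the pooled signal (bond) the client holds the prior 2/3 and pays 2/3·164 + 1/3·68 = 132. Off-path (no bond) belief 1/4 gives 1/4·164 + 3/4·68 = 92.
Competent: bond gives 132 − 25 = 107; no bond gives 92 − 12 = 80. Stays. ✓
Incompetent: bond gives 132 − 46 = 86; no bond gives 92 − 11 = 81. Stays. ✓

Yes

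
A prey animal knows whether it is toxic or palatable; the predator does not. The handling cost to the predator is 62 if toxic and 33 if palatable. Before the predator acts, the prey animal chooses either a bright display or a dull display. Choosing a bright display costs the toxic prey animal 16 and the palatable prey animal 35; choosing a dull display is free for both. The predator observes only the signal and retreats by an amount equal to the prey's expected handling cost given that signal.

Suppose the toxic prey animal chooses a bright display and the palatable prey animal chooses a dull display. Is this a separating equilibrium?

Under separation the predator infers type exactly: bright display → toxic (pays 62), dull display → palatable (pays 33).
Toxic: bright display gives 62 − 16 = 46; dull display gives 33 − 0 = 33. No deviation. ✓
Palatable: dull display gives 33 − 0 = 33; bright display gives 62 − 35 = 27. No deviation. ✓
Neither type gains from mimicking the other.

Yes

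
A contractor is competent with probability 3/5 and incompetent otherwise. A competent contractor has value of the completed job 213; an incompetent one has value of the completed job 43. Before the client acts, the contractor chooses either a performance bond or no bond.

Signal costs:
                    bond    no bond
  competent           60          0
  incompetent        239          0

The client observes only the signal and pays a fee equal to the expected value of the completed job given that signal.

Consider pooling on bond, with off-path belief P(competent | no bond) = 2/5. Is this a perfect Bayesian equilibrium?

No

At the pooled signal (bond) the client holds the prior 3/5 and pays 3/5·213 + 2/5·43 = 145. Off-path (no bond) belief 2/5 gives 2/5·213 + 3/5·43 = 111.
Competent: bond gives 145 − 60 = 85; no bond gives 111 − 0 = 111. Deviates. ✗
Incompetent: bond gives 145 − 239 = -94; no bond gives 111 − 0 = 111. Deviates. ✗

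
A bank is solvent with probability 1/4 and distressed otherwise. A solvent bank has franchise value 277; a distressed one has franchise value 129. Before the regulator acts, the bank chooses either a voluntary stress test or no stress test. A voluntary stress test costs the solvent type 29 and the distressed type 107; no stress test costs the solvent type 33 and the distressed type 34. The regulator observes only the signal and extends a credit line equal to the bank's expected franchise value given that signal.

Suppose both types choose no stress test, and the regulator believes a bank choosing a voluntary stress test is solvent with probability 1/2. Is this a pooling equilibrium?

No

On the equilibrium path (no stress test) the regulator holds the prior 1/4 and pays 1/4·277 + 3/4·129 = 166. Off-path (stress test) belief 1/2 gives 1/2·277 + 1/2·129 = 203.
Solvent: no stress test gives 166 − 33 = 133; stress test gives 203 − 29 = 174. Deviates. ✗
Distressed: no stress test gives 166 − 34 = 132; stress test gives 203 − 107 = 96. Stays. ✓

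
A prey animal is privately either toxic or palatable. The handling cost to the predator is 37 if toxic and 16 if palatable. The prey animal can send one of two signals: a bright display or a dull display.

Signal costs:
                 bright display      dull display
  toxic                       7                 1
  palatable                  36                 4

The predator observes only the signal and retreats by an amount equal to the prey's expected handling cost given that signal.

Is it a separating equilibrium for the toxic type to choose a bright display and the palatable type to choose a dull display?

Yes

Under separation the predator infers type exactly: bright display → toxic (pays 37), dull display → palatable (pays 16).
Toxic: bright display gives 37 − 7 = 30; dull display gives 16 − 1 = 15. No deviation. ✓
Palatable: dull display gives 16 − 4 = 12; bright display gives 37 − 36 = 1. No deviation. ✓
Both incentive constraints hold.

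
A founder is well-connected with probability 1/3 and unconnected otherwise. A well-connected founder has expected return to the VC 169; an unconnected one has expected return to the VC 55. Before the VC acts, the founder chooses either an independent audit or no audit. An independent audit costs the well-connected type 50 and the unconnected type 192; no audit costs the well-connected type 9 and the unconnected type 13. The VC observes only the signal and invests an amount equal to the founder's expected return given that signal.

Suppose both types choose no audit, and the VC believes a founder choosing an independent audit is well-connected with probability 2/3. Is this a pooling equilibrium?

On the equilibrium path (no audit) the VC holds the prior 1/3 and pays 1/3·169 + 2/3·55 = 93. Off-path (audit) belief 2/3 gives 2/3·169 + 1/3·55 = 131.
Well-connected: no audit gives 93 − 9 = 84; audit gives 131 − 50 = 81. Stays. ✓
Unconnected: no audit gives 93 − 13 = 80; audit gives 131 − 192 = -61. Stays. ✓
Beliefs are Bayes-consistent on-path and both types best-respond.

Yes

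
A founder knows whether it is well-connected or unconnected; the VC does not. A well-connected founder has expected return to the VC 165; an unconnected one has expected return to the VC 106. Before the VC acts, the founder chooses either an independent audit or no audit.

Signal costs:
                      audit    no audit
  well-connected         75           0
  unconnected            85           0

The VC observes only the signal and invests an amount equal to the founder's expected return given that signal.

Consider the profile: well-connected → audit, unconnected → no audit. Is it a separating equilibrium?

No

Under separation the VC infers type exactly: audit → well-connected (pays 165), no audit → unconnected (pays 106).
Well-connected: audit gives 165 − 75 = 90; no audit gives 106 − 0 = 106. Would deviate. ✗
Unconnected: no audit gives 106 − 0 = 106; audit gives 165 − 85 = 80. No deviation. ✓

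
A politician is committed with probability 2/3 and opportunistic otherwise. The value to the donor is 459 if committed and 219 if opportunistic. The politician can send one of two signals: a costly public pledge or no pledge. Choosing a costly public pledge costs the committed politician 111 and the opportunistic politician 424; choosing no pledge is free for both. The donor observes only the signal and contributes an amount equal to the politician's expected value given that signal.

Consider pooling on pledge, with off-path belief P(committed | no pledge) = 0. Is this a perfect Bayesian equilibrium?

At the pooled signal (pledge) the donor holds the prior 2/3 and pays 2/3·459 + 1/3·219 = 379. Off-path (no pledge) belief 0 gives 0·459 + 1·219 = 219.
Committed: pledge gives 379 − 111 = 268; no pledge gives 219 − 0 = 219. Stays. ✓
Opportunistic: pledge gives 379 − 424 = -45; no pledge gives 219 − 0 = 219. Deviates. ✗

No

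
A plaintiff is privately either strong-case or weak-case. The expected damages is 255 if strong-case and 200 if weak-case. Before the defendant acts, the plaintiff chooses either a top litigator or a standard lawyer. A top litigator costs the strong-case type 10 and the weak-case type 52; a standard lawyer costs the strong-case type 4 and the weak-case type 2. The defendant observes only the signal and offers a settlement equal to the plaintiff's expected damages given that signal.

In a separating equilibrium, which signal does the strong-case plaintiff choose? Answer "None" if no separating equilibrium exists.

Try strong-case → top litigator, weak-case → standard lawyer:
  Under separation the defendant infers type exactly: top litigator → strong-case (pays 255), standard lawyer → weak-case (pays 200).
  Strong-case: top litigator gives 255 − 10 = 245; standard lawyer gives 200 − 4 = 196. No deviation. ✓
  Weak-case: standard lawyer gives 200 − 2 = 198; top litigator gives 255 − 52 = 203. Would deviate. ✗
Try strong-case → standard lawyer, weak-case → top litigator:
  Under separation the defendant infers type exactly: standard lawyer → strong-case (pays 255), top litigator → weak-case (pays 200).
  Strong-case: standard lawyer gives 255 − 4 = 251; top litigator gives 200 − 10 = 190. No deviation. ✓
  Weak-case: top litigator gives 200 − 52 = 148; standard lawyer gives 255 − 2 = 253. Would deviate. ✗
Neither assignment is incentive-compatible.

None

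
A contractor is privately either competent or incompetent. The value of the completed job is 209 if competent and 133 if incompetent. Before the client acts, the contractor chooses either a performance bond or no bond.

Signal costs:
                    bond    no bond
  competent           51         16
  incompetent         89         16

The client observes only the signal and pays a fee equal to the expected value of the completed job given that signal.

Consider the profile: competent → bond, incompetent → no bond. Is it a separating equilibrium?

No

If types separate, bond earns payment 209 and no bond earns 133.
Competent: bond gives 209 − 51 = 158; no bond gives 133 − 16 = 117. No deviation. ✓
Incompetent: no bond gives 133 − 16 = 117; bond gives 209 − 89 = 120. Would deviate. ✗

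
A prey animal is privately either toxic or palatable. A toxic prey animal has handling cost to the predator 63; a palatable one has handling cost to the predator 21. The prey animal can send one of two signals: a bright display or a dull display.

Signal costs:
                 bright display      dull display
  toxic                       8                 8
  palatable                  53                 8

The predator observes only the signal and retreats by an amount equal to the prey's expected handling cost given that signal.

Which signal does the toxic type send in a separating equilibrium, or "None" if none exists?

Try toxic → bright display, palatable → dull display:
  Under separation the predator infers type exactly: bright display → toxic (pays 63), dull display → palatable (pays 21).
  Toxic: bright display gives 63 − 8 = 55; dull display gives 21 − 8 = 13. No deviation. ✓
  Palatable: dull display gives 21 − 8 = 13; bright display gives 63 − 53 = 10. No deviation. ✓
Both hold — the toxic type sends bright display.

bright display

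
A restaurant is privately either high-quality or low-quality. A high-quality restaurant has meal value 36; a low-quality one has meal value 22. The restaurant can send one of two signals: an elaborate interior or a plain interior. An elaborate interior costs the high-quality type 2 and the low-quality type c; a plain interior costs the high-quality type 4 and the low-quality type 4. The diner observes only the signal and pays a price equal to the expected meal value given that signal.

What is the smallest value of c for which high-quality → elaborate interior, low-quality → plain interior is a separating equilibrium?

Under separation: elaborate interior → high-quality (pays 36); plain interior → low-quality (pays 22).
High-quality: 36 − 2 = 34 ≥ 22 − 4 = 18. Holds regardless of c. ✓
Low-quality: 22 − 4 ≥ 36 − c, so c ≥ 36 − 18 = 18.

18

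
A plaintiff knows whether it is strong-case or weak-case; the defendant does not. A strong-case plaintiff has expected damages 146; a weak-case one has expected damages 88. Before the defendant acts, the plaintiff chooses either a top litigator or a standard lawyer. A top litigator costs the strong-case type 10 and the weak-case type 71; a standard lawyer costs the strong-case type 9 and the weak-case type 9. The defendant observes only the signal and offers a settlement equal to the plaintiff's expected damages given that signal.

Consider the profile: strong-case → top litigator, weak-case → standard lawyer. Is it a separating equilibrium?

Yes

If types separate, top litigator earns payment 146 and standard lawyer earns 88.
Strong-case: top litigator gives 146 − 10 = 136; standard lawyer gives 88 − 9 = 79. No deviation. ✓
Weak-case: standard lawyer gives 88 − 9 = 79; top litigator gives 146 − 71 = 75. No deviation. ✓
Neither type gains from mimicking the other.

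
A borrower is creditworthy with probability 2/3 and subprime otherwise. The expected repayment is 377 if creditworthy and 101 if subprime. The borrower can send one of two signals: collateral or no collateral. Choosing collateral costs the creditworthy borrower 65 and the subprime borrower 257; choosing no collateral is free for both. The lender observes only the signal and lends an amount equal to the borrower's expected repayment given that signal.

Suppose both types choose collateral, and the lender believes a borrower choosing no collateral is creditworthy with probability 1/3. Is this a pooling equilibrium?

No

At the pooled signal (collateral) the lender holds the prior 2/3 and pays 2/3·377 + 1/3·101 = 285. Off-path (no collateral) belief 1/3 gives 1/3·377 + 2/3·101 = 193.
Creditworthy: collateral gives 285 − 65 = 220; no collateral gives 193 − 0 = 193. Stays. ✓
Subprime: collateral gives 285 − 257 = 28; no collateral gives 193 − 0 = 193. Deviates. ✗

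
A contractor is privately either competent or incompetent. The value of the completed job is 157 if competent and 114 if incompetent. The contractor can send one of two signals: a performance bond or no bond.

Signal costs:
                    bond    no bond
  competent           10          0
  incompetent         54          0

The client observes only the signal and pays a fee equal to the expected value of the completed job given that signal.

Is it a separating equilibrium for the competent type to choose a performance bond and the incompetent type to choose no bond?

Under separation the client infers type exactly: bond → competent (pays 157), no bond → incompetent (pays 114).
Competent: bond gives 157 − 10 = 147; no bond gives 114 − 0 = 114. No deviation. ✓
Incompetent: no bond gives 114 − 0 = 114; bond gives 157 − 54 = 103. No deviation. ✓
Neither type gains from mimicking the other.

Yes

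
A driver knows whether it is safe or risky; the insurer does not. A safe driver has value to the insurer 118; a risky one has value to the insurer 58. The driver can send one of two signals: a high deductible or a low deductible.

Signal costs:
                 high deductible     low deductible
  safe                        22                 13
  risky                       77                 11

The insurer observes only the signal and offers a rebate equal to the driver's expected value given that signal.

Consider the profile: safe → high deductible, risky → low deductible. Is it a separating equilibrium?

If types separate, high deductible earns payment 118 and low deductible earns 58.
Safe: high deductible gives 118 − 22 = 96; low deductible gives 58 − 13 = 45. No deviation. ✓
Risky: low deductible gives 58 − 11 = 47; high deductible gives 118 − 77 = 41. No deviation. ✓
Both incentive constraints hold.

Yes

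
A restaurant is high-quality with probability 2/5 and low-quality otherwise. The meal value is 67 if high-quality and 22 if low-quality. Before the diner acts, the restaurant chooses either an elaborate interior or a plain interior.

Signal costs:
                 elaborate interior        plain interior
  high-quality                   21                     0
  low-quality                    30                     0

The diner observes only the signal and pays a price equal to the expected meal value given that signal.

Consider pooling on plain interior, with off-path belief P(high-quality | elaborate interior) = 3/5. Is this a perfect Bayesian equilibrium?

Yes

At the pooled signal (plain interior) the diner holds the prior 2/5 and pays 2/5·67 + 3/5·22 = 40. Off-path (elaborate interior) belief 3/5 gives 3/5·67 + 2/5·22 = 49.
High-quality: plain interior gives 40 − 0 = 40; elaborate interior gives 49 − 21 = 28. Stays. ✓
Low-quality: plain interior gives 40 − 0 = 40; elaborate interior gives 49 − 30 = 19. Stays. ✓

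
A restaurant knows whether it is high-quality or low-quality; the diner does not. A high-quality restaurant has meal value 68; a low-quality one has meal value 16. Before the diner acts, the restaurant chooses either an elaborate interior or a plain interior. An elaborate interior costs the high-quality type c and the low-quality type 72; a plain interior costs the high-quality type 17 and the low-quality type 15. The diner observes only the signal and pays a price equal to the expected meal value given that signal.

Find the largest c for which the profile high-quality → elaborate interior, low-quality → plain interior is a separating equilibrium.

69

Under separation: elaborate interior → high-quality (pays 68); plain interior → low-quality (pays 16).
Low-quality: 16 − 15 = 1 ≥ 68 − 72 = -4. Holds regardless of c. ✓
High-quality: 68 − c ≥ 16 − 17, so c ≤ 68 − -1 = 69.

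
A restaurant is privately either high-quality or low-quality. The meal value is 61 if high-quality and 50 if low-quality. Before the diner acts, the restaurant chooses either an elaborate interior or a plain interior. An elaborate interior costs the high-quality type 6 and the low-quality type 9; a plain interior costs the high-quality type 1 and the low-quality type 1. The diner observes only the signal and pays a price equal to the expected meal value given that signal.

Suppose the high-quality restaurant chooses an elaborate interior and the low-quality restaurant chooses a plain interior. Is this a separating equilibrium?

If types separate, elaborate interior earns payment 61 and plain interior earns 50.
High-quality: elaborate interior gives 61 − 6 = 55; plain interior gives 50 − 1 = 49. No deviation. ✓
Low-quality: plain interior gives 50 − 1 = 49; elaborate interior gives 61 − 9 = 52. Would deviate. ✗

No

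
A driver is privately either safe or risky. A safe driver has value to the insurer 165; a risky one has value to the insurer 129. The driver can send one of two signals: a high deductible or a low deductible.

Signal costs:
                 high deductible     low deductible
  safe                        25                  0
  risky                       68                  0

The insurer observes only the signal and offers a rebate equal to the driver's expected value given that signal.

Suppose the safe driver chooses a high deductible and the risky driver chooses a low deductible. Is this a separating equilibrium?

If types separate, high deductible earns payment 165 and low deductible earns 129.
Safe: high deductible gives 165 − 25 = 140; low deductible gives 129 − 0 = 129. No deviation. ✓
Risky: low deductible gives 129 − 0 = 129; high deductible gives 165 − 68 = 97. No deviation. ✓
Both incentive constraints hold.

Yes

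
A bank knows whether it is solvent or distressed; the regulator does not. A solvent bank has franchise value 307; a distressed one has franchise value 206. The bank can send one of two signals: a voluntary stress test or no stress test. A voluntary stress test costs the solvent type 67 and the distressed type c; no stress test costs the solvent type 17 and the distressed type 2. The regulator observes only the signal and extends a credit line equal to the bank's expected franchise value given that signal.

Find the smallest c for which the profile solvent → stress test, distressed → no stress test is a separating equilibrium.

103

Under separation: stress test → solvent (pays 307); no stress test → distressed (pays 206).
Solvent: 307 − 67 = 240 ≥ 206 − 17 = 189. Holds regardless of c. ✓
Distressed: 206 − 2 ≥ 307 − c, so c ≥ 307 − 204 = 103.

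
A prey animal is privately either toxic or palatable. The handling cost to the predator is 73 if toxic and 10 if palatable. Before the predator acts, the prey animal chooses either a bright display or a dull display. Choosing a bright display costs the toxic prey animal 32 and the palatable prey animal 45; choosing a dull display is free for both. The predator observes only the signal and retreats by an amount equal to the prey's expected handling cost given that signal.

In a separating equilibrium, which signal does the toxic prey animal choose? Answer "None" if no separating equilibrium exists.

None

Try toxic → bright display, palatable → dull display:
  Under separation the predator infers type exactly: bright display → toxic (pays 73), dull display → palatable (pays 10).
  Toxic: bright display gives 73 − 32 = 41; dull display gives 10 − 0 = 10. No deviation. ✓
  Palatable: dull display gives 10 − 0 = 10; bright display gives 73 − 45 = 28. Would deviate. ✗
Try toxic → dull display, palatable → bright display:
  Under separation the predator infers type exactly: dull display → toxic (pays 73), bright display → palatable (pays 10).
  Toxic: dull display gives 73 − 0 = 73; bright display gives 10 − 32 = -22. No deviation. ✓
  Palatable: bright display gives 10 − 45 = -35; dull display gives 73 − 0 = 73. Would deviate. ✗
Neither assignment is incentive-compatible.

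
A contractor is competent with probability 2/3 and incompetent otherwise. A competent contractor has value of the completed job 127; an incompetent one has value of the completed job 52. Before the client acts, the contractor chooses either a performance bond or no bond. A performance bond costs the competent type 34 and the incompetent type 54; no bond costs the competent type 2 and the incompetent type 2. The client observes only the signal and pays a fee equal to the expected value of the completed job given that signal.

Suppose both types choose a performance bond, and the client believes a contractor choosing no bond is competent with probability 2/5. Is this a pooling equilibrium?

No

At the pooled signal (bond) the client holds the prior 2/3 and pays 2/3·127 + 1/3·52 = 102. Off-path (no bond) belief 2/5 gives 2/5·127 + 3/5·52 = 82.
Competent: bond gives 102 − 34 = 68; no bond gives 82 − 2 = 80. Deviates. ✗
Incompetent: bond gives 102 − 54 = 48; no bond gives 82 − 2 = 80. Deviates. ✗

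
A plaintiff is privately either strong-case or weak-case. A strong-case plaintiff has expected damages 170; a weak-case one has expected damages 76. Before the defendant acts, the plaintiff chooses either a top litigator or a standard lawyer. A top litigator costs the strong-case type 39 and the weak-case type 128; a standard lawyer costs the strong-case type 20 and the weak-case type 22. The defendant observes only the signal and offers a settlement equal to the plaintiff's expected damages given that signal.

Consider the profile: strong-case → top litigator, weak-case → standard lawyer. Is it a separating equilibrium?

If types separate, top litigator earns payment 170 and standard lawyer earns 76.
Strong-case: top litigator gives 170 − 39 = 131; standard lawyer gives 76 − 20 = 56. No deviation. ✓
Weak-case: standard lawyer gives 76 − 22 = 54; top litigator gives 170 − 128 = 42. No deviation. ✓
Both incentive constraints hold.

Yes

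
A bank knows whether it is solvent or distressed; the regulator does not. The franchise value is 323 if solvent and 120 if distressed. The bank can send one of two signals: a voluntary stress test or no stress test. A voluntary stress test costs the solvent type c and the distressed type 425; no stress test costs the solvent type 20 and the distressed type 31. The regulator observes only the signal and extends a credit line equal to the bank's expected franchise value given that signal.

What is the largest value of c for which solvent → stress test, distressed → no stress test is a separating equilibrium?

Under separation: stress test → solvent (pays 323); no stress test → distressed (pays 120).
Distressed: 120 − 31 = 89 ≥ 323 − 425 = -102. Holds regardless of c. ✓
Solvent: 323 − c ≥ 120 − 20, so c ≤ 323 − 100 = 223.

223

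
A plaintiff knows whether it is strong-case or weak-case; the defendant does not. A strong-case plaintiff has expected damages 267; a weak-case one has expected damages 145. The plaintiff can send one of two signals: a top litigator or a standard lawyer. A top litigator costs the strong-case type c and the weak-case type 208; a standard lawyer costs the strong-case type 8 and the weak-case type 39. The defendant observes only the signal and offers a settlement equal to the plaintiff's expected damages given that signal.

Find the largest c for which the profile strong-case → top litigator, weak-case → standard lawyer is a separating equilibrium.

130

Under separation: top litigator → strong-case (pays 267); standard lawyer → weak-case (pays 145).
Weak-case: 145 − 39 = 106 ≥ 267 − 208 = 59. Holds regardless of c. ✓
Strong-case: 267 − c ≥ 145 − 8, so c ≤ 267 − 137 = 130.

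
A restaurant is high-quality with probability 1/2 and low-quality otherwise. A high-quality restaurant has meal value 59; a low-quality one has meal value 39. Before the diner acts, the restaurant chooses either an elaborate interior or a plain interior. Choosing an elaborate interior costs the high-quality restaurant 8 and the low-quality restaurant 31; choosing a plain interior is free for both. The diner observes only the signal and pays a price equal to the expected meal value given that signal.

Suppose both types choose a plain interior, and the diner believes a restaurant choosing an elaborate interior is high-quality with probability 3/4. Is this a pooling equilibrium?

On the equilibrium path (plain interior) the diner holds the prior 1/2 and pays 1/2·59 + 1/2·39 = 49. Off-path (elaborate interior) belief 3/4 gives 3/4·59 + 1/4·39 = 54.
High-quality: plain interior gives 49 − 0 = 49; elaborate interior gives 54 − 8 = 46. Stays. ✓
Low-quality: plain interior gives 49 − 0 = 49; elaborate interior gives 54 − 31 = 23. Stays. ✓
Beliefs are Bayes-consistent on-path and both types best-respond.

Yes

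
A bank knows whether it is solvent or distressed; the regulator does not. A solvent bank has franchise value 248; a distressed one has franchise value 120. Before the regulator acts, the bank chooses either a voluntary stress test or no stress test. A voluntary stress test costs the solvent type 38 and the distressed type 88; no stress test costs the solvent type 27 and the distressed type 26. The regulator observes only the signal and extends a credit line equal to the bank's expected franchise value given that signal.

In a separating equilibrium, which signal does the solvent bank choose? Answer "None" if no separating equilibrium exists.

None

Try solvent → stress test, distressed → no stress test:
  If types separate, stress test earns payment 248 and no stress test earns 120.
  Solvent: stress test gives 248 − 38 = 210; no stress test gives 120 − 27 = 93. No deviation. ✓
  Distressed: no stress test gives 120 − 26 = 94; stress test gives 248 − 88 = 160. Would deviate. ✗
Try solvent → no stress test, distressed → stress test:
  If types separate, no stress test earns payment 248 and stress test earns 120.
  Solvent: no stress test gives 248 − 27 = 221; stress test gives 120 − 38 = 82. No deviation. ✓
  Distressed: stress test gives 120 − 88 = 32; no stress test gives 248 − 26 = 222. Would deviate. ✗
Neither assignment is incentive-compatible.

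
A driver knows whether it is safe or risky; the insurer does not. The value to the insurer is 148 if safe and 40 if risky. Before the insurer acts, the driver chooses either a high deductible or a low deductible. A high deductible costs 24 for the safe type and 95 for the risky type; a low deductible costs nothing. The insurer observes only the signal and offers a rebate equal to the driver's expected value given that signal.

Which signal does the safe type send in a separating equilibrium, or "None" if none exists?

None

Try safe → high deductible, risky → low deductible:
  If types separate, high deductible earns payment 148 and low deductible earns 40.
  Safe: high deductible gives 148 − 24 = 124; low deductible gives 40 − 0 = 40. No deviation. ✓
  Risky: low deductible gives 40 − 0 = 40; high deductible gives 148 − 95 = 53. Would deviate. ✗
Try safe → low deductible, risky → high deductible:
  If types separate, low deductible earns payment 148 and high deductible earns 40.
  Safe: low deductible gives 148 − 0 = 148; high deductible gives 40 − 24 = 16. No deviation. ✓
  Risky: high deductible gives 40 − 95 = -55; low deductible gives 148 − 0 = 148. Would deviate. ✗
Neither assignment is incentive-compatible.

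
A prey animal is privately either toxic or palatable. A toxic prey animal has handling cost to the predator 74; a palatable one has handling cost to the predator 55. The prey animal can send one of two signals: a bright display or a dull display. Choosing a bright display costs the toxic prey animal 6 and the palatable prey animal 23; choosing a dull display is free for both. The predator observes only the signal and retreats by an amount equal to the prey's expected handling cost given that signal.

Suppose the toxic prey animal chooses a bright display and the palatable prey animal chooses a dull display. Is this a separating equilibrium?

If types separate, bright display earns payment 74 and dull display earns 55.
Toxic: bright display gives 74 − 6 = 68; dull display gives 55 − 0 = 55. No deviation. ✓
Palatable: dull display gives 55 − 0 = 55; bright display gives 74 − 23 = 51. No deviation. ✓
Neither type gains from mimicking the other.

Yes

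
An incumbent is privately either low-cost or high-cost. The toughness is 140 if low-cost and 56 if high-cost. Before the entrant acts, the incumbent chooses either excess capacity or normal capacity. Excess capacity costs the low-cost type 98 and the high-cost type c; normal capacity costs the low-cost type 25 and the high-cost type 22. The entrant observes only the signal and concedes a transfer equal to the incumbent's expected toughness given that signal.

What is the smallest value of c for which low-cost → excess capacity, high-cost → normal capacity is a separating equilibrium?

Under separation: excess capacity → low-cost (pays 140); normal capacity → high-cost (pays 56).
Low-cost: 140 − 98 = 42 ≥ 56 − 25 = 31. Holds regardless of c. ✓
High-cost: 56 − 22 ≥ 140 − c, so c ≥ 140 − 34 = 106.

106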